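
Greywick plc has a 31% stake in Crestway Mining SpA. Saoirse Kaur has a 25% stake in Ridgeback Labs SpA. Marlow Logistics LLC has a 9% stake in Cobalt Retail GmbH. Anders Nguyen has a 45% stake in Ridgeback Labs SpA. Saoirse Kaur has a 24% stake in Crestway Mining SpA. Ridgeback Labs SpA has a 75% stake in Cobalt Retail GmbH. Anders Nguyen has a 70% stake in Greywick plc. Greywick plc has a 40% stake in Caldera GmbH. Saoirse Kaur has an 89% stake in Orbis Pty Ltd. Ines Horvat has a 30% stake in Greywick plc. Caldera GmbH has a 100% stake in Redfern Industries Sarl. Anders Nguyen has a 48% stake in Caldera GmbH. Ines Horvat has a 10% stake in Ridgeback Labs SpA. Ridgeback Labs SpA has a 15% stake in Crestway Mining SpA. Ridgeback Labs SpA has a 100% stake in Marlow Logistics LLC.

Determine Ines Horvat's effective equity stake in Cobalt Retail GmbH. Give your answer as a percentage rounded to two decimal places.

8.40%

Ines reaches Cobalt along 2 paths.
Via Ridgeback: 10% × 75% = 7.5%.
Via Ridgeback → Marlow: 10% × 100% × 9% = 0.9%.
Total: 7.5% + 0.9% = 8.4%.
Rounded: 8.40%.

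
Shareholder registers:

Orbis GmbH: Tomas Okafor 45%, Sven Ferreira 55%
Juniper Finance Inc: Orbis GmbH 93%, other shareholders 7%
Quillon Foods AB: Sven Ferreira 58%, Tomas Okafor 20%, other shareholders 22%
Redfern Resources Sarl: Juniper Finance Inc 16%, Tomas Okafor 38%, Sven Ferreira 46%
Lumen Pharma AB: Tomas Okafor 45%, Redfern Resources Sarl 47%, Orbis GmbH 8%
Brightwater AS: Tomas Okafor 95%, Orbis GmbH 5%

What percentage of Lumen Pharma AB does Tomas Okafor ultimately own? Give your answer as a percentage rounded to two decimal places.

Tomas reaches Lumen along 4 paths.
Direct stake: 45% = 45%.
Via Orbis → Juniper → Redfern: 45% × 93% × 16% × 47% = 3.14712%.
Via Redfern: 38% × 47% = 17.86%.
Via Orbis: 45% × 8% = 3.6%.
Total: 45% + 3.14712% + 17.86% + 3.6% = 69.60712%.
Rounded: 69.61%.

69.61%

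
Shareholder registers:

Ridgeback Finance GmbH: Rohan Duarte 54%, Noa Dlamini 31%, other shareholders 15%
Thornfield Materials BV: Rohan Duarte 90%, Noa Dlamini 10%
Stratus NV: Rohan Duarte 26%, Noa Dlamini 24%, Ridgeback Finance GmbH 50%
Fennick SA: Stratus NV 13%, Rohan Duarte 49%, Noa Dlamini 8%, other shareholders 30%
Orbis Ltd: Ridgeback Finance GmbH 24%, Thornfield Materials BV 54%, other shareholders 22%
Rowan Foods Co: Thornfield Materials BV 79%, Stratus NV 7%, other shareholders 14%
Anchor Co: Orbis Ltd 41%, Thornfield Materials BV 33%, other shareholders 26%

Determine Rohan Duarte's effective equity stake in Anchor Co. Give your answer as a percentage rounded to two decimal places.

Rohan reaches Anchor along 3 paths.
Via Ridgeback → Orbis: 54% × 24% × 41% = 5.3136%.
Via Thornfield → Orbis: 90% × 54% × 41% = 19.926%.
Via Thornfield: 90% × 33% = 29.7%.
Total: 5.3136% + 19.926% + 29.7% = 54.9396%.
Rounded: 54.94%.

54.94%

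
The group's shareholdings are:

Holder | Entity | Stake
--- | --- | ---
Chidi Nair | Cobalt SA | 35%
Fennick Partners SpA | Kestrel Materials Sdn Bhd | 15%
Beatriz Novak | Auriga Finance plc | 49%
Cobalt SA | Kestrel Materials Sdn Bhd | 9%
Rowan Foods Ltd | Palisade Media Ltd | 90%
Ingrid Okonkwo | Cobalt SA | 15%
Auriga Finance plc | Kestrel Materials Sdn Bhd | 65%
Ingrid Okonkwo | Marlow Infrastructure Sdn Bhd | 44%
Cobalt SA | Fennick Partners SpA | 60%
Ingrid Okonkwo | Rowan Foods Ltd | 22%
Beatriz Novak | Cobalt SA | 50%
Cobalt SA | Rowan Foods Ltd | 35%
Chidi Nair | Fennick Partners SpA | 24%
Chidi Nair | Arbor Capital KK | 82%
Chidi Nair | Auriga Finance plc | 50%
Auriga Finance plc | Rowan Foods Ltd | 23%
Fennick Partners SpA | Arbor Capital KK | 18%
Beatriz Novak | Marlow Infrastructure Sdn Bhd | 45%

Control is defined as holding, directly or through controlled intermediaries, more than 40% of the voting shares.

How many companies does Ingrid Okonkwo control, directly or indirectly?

1

Ingrid holds 44% of Marlow, so Ingrid controls Marlow.
No other company's threshold is met.
Ingrid controls 1 company.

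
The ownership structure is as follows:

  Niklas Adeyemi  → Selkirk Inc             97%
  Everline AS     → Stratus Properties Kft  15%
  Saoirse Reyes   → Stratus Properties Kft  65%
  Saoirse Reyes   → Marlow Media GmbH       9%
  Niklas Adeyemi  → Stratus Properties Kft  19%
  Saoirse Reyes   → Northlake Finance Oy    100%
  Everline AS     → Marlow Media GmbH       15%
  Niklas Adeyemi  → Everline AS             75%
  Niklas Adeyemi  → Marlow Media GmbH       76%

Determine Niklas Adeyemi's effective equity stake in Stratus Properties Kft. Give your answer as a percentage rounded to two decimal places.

Niklas reaches Stratus along 2 paths.
Direct stake: 19% = 19%.
Via Everline: 75% × 15% = 11.25%.
Total: 19% + 11.25% = 30.25%.

30.25%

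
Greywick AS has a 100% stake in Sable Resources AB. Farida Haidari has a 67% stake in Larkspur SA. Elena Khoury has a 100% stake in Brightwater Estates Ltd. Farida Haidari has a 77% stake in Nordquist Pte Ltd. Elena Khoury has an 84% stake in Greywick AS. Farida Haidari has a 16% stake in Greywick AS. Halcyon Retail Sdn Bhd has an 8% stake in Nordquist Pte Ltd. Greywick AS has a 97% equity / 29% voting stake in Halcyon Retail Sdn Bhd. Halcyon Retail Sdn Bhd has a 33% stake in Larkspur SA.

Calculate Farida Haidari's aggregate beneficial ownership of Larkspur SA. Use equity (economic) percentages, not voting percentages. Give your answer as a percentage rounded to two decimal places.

72.12%

Farida reaches Larkspur along 2 paths.
Direct stake: 67% = 67%.
Via Greywick → Halcyon: 16% × 97% × 33% = 5.1216%.
Total: 67% + 5.1216% = 72.1216%.
Rounded: 72.12%.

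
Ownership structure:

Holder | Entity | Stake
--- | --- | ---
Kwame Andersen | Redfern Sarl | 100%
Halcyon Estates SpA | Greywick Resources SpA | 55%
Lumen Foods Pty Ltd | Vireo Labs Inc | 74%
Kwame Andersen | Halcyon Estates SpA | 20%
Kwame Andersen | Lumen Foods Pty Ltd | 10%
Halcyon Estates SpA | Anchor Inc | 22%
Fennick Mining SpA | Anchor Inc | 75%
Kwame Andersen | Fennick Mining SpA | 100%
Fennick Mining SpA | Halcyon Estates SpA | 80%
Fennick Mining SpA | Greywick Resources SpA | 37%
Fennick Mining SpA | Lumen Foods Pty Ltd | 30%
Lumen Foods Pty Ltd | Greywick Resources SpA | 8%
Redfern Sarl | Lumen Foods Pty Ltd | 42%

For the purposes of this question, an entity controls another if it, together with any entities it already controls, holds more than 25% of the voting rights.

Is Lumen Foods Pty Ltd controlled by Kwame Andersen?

Yes

Kwame holds 100% of Redfern, so Kwame controls Redfern.
Kwame holds 100% of Fennick, so Kwame controls Fennick.
Redfern and Fennick and Kwame together hold 42% + 30% + 10% = 82% of Lumen, so Kwame controls Lumen.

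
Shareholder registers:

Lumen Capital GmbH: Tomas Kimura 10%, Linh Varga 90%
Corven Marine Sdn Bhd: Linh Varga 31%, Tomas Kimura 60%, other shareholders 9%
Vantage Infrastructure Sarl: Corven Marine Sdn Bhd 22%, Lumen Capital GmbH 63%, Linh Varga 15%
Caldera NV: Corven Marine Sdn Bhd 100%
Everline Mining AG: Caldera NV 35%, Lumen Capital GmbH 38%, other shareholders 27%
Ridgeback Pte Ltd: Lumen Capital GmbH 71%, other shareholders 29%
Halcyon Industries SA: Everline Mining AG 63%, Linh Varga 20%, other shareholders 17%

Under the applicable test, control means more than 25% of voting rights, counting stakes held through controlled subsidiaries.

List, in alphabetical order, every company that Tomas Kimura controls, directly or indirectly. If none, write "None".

Tomas holds 60% of Corven, so Tomas controls Corven.
Corven holds 100% of Caldera, so Tomas controls Caldera.
Caldera holds 35% of Everline, so Tomas controls Everline.
Everline holds 63% of Halcyon, so Tomas controls Halcyon.
No other company's threshold is met.

Caldera NV, Corven Marine Sdn Bhd, Everline Mining AG, Halcyon Industries SA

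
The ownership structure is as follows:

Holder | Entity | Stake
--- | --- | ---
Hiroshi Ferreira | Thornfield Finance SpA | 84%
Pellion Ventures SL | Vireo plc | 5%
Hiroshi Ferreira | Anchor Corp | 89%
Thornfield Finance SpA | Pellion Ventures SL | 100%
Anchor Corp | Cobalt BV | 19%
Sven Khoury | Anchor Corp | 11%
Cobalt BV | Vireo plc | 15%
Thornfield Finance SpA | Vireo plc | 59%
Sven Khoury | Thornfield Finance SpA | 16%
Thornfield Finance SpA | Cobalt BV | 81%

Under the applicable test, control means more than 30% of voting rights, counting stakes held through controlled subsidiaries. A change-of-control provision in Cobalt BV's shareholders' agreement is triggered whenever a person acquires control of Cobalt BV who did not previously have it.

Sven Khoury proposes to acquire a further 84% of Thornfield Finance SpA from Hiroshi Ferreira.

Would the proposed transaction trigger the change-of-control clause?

The purchase adds only to Sven's holdings (Hiroshi's stake shrinks), so Sven is the only person who could newly come to control Cobalt.
Sven's largest direct stake is 16% in Thornfield, which does not meet the threshold, so Sven controls no company.
Neither Sven nor any entity Sven controls holds any voting interest in Cobalt.
So before the transaction, Sven does not control Cobalt.
After the purchase, Sven's direct stake in Thornfield rises to 16% + 84% = 100%, and Hiroshi's stake falls to 0%.
Sven holds 100% of Thornfield, so Sven controls Thornfield.
Thornfield holds 81% of Cobalt, so Sven controls Cobalt.
Sven did not control Cobalt before and does after, so the clause is triggered.

Yes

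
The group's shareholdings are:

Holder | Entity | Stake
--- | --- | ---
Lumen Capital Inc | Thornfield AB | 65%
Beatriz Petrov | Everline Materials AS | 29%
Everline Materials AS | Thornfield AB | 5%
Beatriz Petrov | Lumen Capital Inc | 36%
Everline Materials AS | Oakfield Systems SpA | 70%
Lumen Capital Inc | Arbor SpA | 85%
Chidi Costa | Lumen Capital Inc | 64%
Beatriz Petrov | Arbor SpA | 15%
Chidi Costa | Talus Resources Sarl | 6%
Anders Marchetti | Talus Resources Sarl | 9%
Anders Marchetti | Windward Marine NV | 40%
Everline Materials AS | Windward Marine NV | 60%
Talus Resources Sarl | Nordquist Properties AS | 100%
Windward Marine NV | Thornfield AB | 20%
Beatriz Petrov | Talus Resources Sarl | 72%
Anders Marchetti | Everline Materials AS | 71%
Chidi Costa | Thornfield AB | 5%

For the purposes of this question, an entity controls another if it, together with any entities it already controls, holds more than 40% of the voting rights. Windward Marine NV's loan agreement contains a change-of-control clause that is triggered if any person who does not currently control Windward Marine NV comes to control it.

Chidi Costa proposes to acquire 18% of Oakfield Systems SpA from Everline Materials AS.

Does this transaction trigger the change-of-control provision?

No

The purchase adds only to Chidi's holdings (Everline's stake shrinks), so Chidi is the only person who could newly come to control Windward.
Chidi holds 64% of Lumen, so Chidi controls Lumen.
Lumen holds 85% of Arbor, so Chidi controls Arbor.
Lumen and Chidi together hold 65% + 5% = 70% of Thornfield, so Chidi controls Thornfield.
Neither Chidi nor any entity Chidi controls holds any voting interest in Windward.
So before the transaction, Chidi does not control Windward.
After the purchase, Chidi holds 18% of Oakfield directly, and Everline's stake falls to 52%.
Chidi's side now holds 18% of Oakfield, not > 40%, so Chidi still does not control Oakfield.
After the transaction, neither Chidi nor any entity Chidi controls holds a voting interest in Windward, so Chidi still does not control it.
No new person acquires control, so the clause is not triggered.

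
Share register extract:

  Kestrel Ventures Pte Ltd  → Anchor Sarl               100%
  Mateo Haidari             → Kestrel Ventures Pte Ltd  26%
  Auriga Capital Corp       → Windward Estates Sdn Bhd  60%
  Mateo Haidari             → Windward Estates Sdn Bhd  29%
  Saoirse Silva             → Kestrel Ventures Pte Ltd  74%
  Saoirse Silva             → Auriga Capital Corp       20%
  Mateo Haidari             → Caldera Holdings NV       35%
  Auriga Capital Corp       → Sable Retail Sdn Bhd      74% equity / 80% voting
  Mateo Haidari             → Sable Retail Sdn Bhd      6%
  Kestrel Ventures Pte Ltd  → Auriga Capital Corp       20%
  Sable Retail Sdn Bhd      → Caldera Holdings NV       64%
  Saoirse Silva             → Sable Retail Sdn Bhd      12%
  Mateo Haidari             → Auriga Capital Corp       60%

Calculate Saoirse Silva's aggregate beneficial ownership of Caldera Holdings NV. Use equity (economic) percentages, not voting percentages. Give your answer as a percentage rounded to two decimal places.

Saoirse reaches Caldera along 3 paths.
Via Kestrel → Auriga → Sable: 74% × 20% × 74% × 64% = 7.00928%.
Via Auriga → Sable: 20% × 74% × 64% = 9.472%.
Via Sable: 12% × 64% = 7.68%.
Total: 7.00928% + 9.472% + 7.68% = 24.16128%.
Rounded: 24.16%.

24.16%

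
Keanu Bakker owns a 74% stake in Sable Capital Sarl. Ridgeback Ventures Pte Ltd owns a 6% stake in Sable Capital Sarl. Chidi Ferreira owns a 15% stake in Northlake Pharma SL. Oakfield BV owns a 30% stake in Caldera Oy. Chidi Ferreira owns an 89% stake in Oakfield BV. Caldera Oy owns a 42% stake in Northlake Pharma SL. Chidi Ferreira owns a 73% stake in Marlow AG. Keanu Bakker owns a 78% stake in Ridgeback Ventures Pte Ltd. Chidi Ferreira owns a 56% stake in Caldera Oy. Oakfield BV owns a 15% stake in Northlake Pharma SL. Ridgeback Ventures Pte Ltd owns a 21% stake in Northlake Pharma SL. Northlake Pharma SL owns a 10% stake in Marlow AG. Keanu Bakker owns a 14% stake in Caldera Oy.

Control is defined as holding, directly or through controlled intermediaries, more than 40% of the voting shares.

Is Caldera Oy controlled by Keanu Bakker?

No

Keanu holds 78% of Ridgeback, so Keanu controls Ridgeback.
Keanu and Ridgeback together hold 74% + 6% = 80% of Sable, so Keanu controls Sable.
In Caldera, Keanu's side holds only 14%, not > 40%.
So Keanu does not control Caldera.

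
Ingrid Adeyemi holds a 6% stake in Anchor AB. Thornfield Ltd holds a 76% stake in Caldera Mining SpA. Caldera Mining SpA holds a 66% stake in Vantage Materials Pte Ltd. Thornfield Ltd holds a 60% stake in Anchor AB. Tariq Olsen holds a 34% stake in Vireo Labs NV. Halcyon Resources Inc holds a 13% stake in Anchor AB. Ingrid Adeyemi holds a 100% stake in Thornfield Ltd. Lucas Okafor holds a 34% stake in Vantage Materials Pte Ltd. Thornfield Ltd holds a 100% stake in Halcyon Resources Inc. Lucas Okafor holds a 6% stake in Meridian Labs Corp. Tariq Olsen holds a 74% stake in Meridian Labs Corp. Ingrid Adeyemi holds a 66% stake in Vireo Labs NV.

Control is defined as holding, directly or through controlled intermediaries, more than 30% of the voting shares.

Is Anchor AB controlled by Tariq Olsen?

Tariq holds 74% of Meridian, so Tariq controls Meridian.
Tariq holds 34% of Vireo, so Tariq controls Vireo.
Neither Tariq nor any entity Tariq controls holds any voting interest in Anchor.
So Tariq does not control Anchor.

No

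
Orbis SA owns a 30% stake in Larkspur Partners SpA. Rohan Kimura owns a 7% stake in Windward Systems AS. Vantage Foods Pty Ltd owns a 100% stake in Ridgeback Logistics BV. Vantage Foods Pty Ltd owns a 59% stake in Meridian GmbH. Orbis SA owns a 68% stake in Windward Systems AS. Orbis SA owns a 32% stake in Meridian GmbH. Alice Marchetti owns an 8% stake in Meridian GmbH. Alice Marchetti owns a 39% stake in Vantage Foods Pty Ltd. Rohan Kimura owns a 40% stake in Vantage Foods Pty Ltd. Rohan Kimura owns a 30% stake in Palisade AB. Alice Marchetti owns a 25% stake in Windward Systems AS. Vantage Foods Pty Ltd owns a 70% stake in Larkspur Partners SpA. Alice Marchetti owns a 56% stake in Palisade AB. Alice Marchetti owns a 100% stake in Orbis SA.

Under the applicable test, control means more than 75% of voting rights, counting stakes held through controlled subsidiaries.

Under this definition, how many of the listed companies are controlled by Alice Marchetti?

Alice holds 100% of Orbis, so Alice controls Orbis.
Alice and Orbis together hold 25% + 68% = 93% of Windward, so Alice controls Windward.
No other company's threshold is met.
Alice controls 2 companies.

2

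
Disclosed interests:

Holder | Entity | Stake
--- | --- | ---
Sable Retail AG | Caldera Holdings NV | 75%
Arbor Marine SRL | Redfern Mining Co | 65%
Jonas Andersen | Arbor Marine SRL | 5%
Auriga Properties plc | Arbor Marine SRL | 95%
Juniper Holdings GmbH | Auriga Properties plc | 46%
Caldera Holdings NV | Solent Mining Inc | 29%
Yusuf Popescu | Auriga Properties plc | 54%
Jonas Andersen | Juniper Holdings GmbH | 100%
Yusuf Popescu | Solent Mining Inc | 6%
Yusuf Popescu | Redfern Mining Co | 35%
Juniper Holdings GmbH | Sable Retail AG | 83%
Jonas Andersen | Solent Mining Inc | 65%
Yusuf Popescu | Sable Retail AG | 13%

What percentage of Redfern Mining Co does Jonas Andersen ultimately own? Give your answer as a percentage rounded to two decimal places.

31.66%

Jonas reaches Redfern along 2 paths.
Via Juniper → Auriga → Arbor: 100% × 46% × 95% × 65% = 28.405%.
Via Arbor: 5% × 65% = 3.25%.
Total: 28.405% + 3.25% = 31.655%.
Rounded: 31.66%.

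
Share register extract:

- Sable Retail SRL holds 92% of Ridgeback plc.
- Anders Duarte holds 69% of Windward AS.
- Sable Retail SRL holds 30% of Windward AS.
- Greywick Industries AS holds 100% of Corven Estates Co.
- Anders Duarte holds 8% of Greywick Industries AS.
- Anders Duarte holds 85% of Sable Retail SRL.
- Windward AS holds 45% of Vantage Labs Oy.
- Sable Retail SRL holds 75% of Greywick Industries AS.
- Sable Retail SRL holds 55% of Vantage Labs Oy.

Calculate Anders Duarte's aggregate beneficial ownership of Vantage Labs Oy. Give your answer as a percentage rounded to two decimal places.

Anders reaches Vantage along 3 paths.
Via Sable → Windward: 85% × 30% × 45% = 11.475%.
Via Windward: 69% × 45% = 31.05%.
Via Sable: 85% × 55% = 46.75%.
Total: 11.475% + 31.05% + 46.75% = 89.275%.
Rounded: 89.28%.

89.28%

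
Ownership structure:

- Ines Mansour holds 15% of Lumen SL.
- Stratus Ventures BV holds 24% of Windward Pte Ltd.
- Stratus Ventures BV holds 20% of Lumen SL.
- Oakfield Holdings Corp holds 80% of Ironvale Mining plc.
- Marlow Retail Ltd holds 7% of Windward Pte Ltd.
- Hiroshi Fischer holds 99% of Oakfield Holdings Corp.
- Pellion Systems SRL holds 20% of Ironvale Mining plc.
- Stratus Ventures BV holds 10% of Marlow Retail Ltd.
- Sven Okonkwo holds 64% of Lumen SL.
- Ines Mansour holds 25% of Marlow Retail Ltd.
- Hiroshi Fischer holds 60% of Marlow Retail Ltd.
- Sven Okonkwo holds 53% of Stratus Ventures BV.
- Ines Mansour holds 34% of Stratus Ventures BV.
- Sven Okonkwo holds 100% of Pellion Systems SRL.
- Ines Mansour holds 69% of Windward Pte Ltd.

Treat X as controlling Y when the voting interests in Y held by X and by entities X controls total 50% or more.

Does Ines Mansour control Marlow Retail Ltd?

Ines holds 69% of Windward, so Ines controls Windward.
In Marlow, Ines's side holds only 25%, not ≥ 50%.
So Ines does not control Marlow.

No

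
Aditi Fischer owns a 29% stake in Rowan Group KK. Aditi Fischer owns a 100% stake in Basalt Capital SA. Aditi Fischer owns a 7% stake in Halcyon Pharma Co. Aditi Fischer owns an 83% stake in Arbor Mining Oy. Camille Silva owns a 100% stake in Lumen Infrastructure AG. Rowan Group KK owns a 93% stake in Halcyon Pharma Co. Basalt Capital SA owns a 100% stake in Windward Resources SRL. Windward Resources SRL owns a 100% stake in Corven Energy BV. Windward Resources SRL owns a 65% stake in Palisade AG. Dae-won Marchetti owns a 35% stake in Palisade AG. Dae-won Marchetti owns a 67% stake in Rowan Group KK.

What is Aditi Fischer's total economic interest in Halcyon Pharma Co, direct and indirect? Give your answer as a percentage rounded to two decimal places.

Aditi reaches Halcyon along 2 paths.
Direct stake: 7% = 7%.
Via Rowan: 29% × 93% = 26.97%.
Total: 7% + 26.97% = 33.97%.

33.97%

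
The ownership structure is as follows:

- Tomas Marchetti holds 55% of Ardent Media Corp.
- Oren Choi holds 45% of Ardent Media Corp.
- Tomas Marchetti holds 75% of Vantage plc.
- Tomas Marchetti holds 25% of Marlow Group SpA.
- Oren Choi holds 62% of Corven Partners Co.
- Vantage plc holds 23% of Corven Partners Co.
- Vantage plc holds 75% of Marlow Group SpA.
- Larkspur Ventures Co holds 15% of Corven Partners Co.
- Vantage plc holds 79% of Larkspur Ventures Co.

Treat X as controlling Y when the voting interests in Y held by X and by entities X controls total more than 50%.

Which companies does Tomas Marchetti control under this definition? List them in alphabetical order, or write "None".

Ardent Media Corp, Larkspur Ventures Co, Marlow Group SpA, Vantage plc

Tomas holds 75% of Vantage, so Tomas controls Vantage.
Tomas holds 55% of Ardent, so Tomas controls Ardent.
Tomas and Vantage together hold 25% + 75% = 100% of Marlow, so Tomas controls Marlow.
Vantage holds 79% of Larkspur, so Tomas controls Larkspur.
No other company's threshold is met.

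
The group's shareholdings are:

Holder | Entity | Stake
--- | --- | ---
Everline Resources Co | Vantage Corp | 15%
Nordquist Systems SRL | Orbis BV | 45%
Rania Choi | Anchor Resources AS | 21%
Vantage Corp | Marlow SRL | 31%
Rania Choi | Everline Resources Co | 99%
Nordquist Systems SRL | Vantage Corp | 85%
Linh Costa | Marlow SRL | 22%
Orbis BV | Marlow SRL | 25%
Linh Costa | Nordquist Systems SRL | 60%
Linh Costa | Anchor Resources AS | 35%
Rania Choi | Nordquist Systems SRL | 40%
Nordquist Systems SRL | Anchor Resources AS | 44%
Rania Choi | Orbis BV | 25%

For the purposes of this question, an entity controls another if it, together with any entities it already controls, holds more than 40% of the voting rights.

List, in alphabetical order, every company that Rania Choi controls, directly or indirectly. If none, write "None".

Rania holds 99% of Everline, so Rania controls Everline.
No other company's threshold is met.

Everline Resources Co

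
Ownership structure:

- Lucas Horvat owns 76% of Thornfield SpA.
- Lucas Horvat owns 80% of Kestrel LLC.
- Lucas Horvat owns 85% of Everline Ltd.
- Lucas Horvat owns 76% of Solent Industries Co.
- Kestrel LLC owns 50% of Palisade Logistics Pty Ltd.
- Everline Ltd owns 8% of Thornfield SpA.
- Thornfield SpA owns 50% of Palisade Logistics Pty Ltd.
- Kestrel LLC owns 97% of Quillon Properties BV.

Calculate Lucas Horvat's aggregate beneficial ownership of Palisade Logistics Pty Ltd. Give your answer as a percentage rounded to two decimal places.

81.40%

Lucas reaches Palisade along 3 paths.
Via Everline → Thornfield: 85% × 8% × 50% = 3.4%.
Via Thornfield: 76% × 50% = 38%.
Via Kestrel: 80% × 50% = 40%.
Total: 3.4% + 38% + 40% = 81.4%.
Rounded: 81.40%.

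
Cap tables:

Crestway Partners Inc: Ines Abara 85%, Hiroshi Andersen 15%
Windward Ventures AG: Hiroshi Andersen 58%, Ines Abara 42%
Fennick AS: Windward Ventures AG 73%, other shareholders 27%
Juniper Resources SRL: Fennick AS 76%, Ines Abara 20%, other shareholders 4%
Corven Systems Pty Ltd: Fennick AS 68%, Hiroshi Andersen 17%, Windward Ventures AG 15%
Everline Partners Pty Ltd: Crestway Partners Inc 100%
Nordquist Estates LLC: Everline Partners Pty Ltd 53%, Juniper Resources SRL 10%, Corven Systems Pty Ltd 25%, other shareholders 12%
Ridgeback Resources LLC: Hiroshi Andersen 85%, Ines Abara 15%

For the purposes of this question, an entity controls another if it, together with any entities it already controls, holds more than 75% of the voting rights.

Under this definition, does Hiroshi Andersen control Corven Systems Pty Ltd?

No

Hiroshi holds 85% of Ridgeback, so Hiroshi controls Ridgeback.
In Corven, Hiroshi's side holds only 17%, not > 75%.
So Hiroshi does not control Corven.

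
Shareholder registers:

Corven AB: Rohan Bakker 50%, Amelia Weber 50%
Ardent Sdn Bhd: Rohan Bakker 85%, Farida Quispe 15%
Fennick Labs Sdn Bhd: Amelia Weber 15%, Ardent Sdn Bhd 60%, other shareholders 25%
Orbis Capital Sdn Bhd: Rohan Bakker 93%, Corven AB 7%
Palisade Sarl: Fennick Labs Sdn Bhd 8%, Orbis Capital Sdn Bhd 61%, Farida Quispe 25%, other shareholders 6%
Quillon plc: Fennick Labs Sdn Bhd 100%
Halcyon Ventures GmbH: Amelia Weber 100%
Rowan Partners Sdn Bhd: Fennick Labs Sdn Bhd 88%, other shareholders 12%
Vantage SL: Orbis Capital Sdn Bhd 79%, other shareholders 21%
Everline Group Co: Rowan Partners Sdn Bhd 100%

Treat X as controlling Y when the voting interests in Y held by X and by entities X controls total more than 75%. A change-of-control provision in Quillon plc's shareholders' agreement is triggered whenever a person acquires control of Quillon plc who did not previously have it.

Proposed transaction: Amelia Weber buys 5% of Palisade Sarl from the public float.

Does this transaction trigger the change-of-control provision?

No

The purchase changes only Amelia's holdings, so Amelia is the only person who could newly come to control Quillon.
Amelia holds 100% of Halcyon, so Amelia controls Halcyon.
Neither Amelia nor any entity Amelia controls holds any voting interest in Quillon.
So before the transaction, Amelia does not control Quillon.
After the purchase, Amelia holds 5% of Palisade directly.
Amelia's side now holds 5% of Palisade, not > 75%, so Amelia still does not control Palisade.
After the transaction, neither Amelia nor any entity Amelia controls holds a voting interest in Quillon, so Amelia still does not control it.
No new person acquires control, so the clause is not triggered.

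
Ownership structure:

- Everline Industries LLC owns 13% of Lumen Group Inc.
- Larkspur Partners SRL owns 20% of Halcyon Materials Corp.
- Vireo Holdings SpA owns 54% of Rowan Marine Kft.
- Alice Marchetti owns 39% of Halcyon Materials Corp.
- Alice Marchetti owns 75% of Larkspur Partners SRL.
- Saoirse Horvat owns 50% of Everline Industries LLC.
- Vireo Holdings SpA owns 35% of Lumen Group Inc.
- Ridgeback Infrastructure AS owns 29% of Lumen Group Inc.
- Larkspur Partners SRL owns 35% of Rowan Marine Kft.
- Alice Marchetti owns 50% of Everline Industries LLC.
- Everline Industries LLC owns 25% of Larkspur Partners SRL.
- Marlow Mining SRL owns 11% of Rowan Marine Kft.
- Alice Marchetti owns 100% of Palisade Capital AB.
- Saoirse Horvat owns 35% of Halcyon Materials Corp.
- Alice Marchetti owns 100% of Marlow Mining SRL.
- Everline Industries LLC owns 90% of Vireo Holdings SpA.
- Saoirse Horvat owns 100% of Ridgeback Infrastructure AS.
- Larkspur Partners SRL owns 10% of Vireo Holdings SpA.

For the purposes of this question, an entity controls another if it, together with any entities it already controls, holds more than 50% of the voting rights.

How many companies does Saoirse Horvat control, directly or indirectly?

Saoirse holds 100% of Ridgeback, so Saoirse controls Ridgeback.
No other company's threshold is met.
Saoirse controls 1 company.

1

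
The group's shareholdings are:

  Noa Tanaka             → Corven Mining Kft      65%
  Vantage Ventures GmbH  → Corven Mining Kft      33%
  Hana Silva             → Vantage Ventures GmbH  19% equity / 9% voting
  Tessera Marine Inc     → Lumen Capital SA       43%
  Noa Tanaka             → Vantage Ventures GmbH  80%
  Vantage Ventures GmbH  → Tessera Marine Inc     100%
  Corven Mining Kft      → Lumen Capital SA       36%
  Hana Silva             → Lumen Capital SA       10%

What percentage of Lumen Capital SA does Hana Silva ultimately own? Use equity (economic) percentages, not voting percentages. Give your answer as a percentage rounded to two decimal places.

20.43%

Hana reaches Lumen along 3 paths.
Via Vantage → Corven: 19% × 33% × 36% = 2.2572%.
Direct stake: 10% = 10%.
Via Vantage → Tessera: 19% × 100% × 43% = 8.17%.
Total: 2.2572% + 10% + 8.17% = 20.4272%.
Rounded: 20.43%.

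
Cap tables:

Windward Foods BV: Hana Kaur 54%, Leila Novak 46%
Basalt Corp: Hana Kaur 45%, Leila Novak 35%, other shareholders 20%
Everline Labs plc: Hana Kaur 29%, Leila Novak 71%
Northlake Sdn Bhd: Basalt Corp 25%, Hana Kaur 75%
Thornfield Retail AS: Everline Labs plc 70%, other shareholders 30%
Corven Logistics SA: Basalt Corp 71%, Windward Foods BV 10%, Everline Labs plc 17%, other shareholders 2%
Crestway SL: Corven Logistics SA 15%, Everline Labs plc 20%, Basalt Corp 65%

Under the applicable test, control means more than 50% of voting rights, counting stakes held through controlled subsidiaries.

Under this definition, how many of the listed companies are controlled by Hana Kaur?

Hana holds 54% of Windward, so Hana controls Windward.
Hana holds 75% of Northlake, so Hana controls Northlake.
No other company's threshold is met.
Hana controls 2 companies.

2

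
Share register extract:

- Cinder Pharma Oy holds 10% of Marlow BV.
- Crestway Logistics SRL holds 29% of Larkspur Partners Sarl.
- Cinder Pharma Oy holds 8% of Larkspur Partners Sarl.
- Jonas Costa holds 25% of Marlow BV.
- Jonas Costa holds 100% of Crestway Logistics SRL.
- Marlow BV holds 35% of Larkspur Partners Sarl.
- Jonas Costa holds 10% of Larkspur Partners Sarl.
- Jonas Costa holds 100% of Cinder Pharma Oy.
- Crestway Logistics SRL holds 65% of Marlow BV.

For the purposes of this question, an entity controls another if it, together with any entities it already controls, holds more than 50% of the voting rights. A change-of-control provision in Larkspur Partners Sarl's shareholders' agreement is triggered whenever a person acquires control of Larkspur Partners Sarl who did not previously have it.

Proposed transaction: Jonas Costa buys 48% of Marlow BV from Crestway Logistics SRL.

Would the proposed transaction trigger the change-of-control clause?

The purchase adds only to Jonas's holdings (Crestway's stake shrinks), so Jonas is the only person who could newly come to control Larkspur.
Jonas holds 100% of Crestway, so Jonas controls Crestway.
Jonas holds 100% of Cinder, so Jonas controls Cinder.
Cinder and Crestway and Jonas together hold 10% + 65% + 25% = 100% of Marlow, so Jonas controls Marlow.
Crestway and Marlow and Cinder and Jonas together hold 29% + 35% + 8% + 10% = 82% of Larkspur, so Jonas controls Larkspur.
So Jonas already controls Larkspur before the transaction.
After the purchase, Jonas's direct stake in Marlow rises to 25% + 48% = 73%, and Crestway's stake falls to 17%.
Jonas controlled Larkspur already, so this is not a new person acquiring control; every other person's position is unchanged or reduced.
No new person acquires control, so the clause is not triggered.

No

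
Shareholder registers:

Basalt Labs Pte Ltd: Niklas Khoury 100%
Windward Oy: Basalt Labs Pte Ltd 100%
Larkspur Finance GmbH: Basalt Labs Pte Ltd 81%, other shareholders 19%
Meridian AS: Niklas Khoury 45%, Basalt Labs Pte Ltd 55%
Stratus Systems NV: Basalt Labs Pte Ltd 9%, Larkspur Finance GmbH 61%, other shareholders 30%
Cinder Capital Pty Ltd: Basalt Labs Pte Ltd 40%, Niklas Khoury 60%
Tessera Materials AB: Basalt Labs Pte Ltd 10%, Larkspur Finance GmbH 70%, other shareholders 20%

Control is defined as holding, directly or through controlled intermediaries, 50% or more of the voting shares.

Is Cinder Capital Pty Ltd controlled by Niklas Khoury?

Yes

Niklas holds 100% of Basalt, so Niklas controls Basalt.
Basalt and Niklas together hold 40% + 60% = 100% of Cinder, so Niklas controls Cinder.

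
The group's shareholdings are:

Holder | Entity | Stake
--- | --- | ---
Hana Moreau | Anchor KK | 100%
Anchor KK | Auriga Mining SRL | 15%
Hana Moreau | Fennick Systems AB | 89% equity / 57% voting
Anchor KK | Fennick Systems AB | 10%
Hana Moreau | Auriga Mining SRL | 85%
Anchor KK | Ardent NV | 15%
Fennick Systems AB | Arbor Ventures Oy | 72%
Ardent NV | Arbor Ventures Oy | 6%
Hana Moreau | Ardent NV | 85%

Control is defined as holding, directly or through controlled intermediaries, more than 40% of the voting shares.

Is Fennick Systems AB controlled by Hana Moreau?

Hana holds 100% of Anchor, so Hana controls Anchor.
Anchor and Hana together hold 10% + 57% = 67% of Fennick, so Hana controls Fennick.

Yes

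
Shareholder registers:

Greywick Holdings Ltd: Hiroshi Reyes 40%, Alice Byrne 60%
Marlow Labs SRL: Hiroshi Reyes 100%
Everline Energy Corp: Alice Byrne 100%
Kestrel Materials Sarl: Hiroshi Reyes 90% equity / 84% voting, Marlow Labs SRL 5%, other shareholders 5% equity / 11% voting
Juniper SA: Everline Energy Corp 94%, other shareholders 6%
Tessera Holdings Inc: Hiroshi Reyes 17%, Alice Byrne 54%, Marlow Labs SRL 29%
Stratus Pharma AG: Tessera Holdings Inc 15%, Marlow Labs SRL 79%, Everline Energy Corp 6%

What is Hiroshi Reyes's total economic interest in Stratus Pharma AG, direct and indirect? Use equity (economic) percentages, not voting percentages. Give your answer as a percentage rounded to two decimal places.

Hiroshi reaches Stratus along 3 paths.
Via Tessera: 17% × 15% = 2.55%.
Via Marlow → Tessera: 100% × 29% × 15% = 4.35%.
Via Marlow: 100% × 79% = 79%.
Total: 2.55% + 4.35% + 79% = 85.9%.
Rounded: 85.90%.

85.90%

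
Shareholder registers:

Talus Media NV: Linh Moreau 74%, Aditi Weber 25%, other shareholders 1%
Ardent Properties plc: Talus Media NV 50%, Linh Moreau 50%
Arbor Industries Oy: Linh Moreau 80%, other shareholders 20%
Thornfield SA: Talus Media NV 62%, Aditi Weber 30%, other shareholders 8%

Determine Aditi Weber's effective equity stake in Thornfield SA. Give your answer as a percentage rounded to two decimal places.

Aditi reaches Thornfield along 2 paths.
Via Talus: 25% × 62% = 15.5%.
Direct stake: 30% = 30%.
Total: 15.5% + 30% = 45.5%.
Rounded: 45.50%.

45.50%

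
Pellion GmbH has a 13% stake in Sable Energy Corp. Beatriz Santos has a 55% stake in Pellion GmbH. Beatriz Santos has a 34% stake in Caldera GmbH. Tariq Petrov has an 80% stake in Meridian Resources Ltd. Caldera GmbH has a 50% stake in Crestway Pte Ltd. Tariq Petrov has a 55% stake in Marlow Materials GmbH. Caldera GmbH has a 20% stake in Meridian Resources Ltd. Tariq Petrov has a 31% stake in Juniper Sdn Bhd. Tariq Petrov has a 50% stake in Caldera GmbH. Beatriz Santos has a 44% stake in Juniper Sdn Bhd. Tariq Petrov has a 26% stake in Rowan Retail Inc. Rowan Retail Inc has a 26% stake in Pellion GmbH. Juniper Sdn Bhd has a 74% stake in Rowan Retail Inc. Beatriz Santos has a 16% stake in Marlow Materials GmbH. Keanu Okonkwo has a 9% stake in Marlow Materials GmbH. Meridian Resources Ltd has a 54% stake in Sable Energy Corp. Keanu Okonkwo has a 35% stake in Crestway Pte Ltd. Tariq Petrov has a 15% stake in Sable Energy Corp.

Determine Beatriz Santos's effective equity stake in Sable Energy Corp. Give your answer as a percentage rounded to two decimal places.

11.92%

Beatriz reaches Sable along 3 paths.
Via Pellion: 55% × 13% = 7.15%.
Via Juniper → Rowan → Pellion: 44% × 74% × 26% × 13% = 1.100528%.
Via Caldera → Meridian: 34% × 20% × 54% = 3.672%.
Total: 7.15% + 1.100528% + 3.672% = 11.922528%.
Rounded: 11.92%.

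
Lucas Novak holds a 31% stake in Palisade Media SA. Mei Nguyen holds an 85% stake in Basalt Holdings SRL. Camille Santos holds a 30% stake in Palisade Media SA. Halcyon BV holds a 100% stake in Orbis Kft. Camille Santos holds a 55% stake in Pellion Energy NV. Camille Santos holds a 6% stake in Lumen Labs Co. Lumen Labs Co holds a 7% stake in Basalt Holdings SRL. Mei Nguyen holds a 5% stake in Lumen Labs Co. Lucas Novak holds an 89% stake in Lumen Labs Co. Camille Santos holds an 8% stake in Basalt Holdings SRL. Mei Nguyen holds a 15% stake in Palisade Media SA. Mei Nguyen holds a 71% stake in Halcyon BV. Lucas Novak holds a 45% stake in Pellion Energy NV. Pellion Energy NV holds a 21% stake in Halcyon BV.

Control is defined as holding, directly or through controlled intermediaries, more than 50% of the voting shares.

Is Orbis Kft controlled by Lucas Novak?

No

Lucas holds 89% of Lumen, so Lucas controls Lumen.
Neither Lucas nor any entity Lucas controls holds any voting interest in Orbis.
So Lucas does not control Orbis.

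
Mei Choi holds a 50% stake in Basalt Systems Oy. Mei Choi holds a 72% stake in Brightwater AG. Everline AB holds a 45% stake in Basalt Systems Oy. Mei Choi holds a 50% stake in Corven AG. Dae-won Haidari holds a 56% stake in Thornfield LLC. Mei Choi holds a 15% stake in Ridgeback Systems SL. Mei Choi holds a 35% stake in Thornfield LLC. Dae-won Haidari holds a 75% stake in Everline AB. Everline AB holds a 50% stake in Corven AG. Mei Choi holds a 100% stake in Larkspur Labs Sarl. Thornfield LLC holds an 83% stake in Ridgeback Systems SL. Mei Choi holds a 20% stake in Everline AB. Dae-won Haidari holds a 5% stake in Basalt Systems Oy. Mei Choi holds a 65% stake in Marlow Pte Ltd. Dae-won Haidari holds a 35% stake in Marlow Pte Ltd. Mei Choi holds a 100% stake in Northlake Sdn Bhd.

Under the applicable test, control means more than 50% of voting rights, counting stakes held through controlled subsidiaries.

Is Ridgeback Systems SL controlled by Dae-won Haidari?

Yes

Dae-won holds 56% of Thornfield, so Dae-won controls Thornfield.
Thornfield holds 83% of Ridgeback, so Dae-won controls Ridgeback.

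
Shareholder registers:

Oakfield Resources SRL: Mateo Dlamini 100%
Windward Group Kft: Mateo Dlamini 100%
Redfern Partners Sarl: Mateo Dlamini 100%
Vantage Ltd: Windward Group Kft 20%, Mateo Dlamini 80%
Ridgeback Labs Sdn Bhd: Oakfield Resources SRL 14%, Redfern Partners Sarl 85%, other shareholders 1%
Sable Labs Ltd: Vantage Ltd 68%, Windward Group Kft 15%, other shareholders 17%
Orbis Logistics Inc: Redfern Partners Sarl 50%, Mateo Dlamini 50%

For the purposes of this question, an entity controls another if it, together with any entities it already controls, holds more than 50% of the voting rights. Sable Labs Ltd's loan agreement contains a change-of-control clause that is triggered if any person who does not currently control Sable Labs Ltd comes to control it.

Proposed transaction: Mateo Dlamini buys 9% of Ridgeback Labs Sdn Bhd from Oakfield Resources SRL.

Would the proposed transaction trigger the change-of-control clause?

No

The purchase adds only to Mateo's holdings (Oakfield's stake shrinks), so Mateo is the only person who could newly come to control Sable.
Mateo holds 100% of Windward, so Mateo controls Windward.
Windward and Mateo together hold 20% + 80% = 100% of Vantage, so Mateo controls Vantage.
Vantage and Windward together hold 68% + 15% = 83% of Sable, so Mateo controls Sable.
So Mateo already controls Sable before the transaction.
After the purchase, Mateo holds 9% of Ridgeback directly, and Oakfield's stake falls to 5%.
Mateo controlled Sable already, so this is not a new person acquiring control; every other person's position is unchanged or reduced.
No new person acquires control, so the clause is not triggered.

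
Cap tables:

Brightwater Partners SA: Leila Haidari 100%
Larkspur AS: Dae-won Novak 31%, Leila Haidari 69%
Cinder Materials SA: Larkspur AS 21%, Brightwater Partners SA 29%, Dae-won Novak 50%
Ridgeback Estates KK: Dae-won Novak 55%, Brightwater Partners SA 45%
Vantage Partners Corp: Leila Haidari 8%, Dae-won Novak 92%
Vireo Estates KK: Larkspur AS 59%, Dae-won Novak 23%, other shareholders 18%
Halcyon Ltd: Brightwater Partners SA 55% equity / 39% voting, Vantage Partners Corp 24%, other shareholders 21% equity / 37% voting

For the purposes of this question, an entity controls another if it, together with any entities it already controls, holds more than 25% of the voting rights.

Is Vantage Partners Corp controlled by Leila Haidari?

Leila holds 100% of Brightwater, so Leila controls Brightwater.
Leila holds 69% of Larkspur, so Leila controls Larkspur.
Larkspur and Brightwater together hold 21% + 29% = 50% of Cinder, so Leila controls Cinder.
Brightwater holds 45% of Ridgeback, so Leila controls Ridgeback.
Larkspur holds 59% of Vireo, so Leila controls Vireo.
Brightwater holds 39% of Halcyon, so Leila controls Halcyon.
In Vantage, Leila's side holds only 8%, not > 25%.
So Leila does not control Vantage.

No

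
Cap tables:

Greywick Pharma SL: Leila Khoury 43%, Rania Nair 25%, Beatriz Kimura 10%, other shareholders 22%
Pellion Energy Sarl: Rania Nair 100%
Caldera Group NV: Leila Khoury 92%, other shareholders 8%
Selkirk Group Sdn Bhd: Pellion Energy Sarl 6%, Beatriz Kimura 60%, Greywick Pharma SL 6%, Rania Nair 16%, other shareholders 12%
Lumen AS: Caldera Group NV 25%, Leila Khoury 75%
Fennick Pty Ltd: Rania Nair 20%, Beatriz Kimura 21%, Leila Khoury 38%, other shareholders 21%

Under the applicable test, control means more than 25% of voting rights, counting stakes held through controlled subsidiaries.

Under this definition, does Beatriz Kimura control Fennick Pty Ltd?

No

Beatriz holds 60% of Selkirk, so Beatriz controls Selkirk.
In Fennick, Beatriz's side holds only 21%, not > 25%.
So Beatriz does not control Fennick.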